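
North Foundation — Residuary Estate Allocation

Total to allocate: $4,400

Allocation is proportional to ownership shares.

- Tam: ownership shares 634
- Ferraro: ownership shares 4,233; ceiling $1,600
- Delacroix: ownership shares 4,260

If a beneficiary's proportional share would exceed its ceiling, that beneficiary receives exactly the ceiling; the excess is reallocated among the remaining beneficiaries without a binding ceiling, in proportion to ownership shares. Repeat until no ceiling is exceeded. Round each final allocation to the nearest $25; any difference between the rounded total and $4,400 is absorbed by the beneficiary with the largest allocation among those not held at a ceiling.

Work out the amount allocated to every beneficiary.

Tam: $375 | Ferraro: $1,600 | Delacroix: $2,425

Combined ownership shares = 9,127.
Unconstrained shares: Tam 305.64; Ferraro 2,040.67; Delacroix 2,053.69.
Held at cap: Ferraro ($1,600); balance $2,800 reallocated over remaining ownership shares 4,894.
Remaining shares: Tam 362.73 → $375; Delacroix 2,437.27 → $2,425.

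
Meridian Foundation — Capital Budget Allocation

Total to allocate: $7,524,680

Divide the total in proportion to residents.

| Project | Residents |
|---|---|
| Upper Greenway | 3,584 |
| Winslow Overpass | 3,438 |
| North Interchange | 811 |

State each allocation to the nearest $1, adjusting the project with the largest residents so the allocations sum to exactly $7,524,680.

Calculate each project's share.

Combined residents = 7,833.
Raw shares: Upper Greenway 3,584/7,833 × $7,524,680 = 3,442,927.76; Winslow Overpass 3,438/7,833 × $7,524,680 = 3,302,674.56; North Interchange 811/7,833 × $7,524,680 = 779,077.68.
After rounding ($1): Upper Greenway $3,442,928; Winslow Overpass $3,302,675; North Interchange $779,078. Sum = $7,524,681.
Difference $7,524,680 − $7,524,681 = −$1 applied to largest residents (Upper Greenway): Upper Greenway becomes $3,442,927.

Upper Greenway: $3,442,927; Winslow Overpass: $3,302,675; North Interchange: $779,078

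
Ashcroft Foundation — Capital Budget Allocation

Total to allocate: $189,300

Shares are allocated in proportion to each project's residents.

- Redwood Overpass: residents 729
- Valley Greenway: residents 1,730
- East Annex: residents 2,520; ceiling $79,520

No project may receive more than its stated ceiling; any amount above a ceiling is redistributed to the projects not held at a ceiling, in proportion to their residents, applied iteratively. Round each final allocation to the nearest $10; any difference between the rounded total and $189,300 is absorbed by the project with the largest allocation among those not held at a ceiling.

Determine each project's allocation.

Redwood Overpass: $32,550 · Valley Greenway: $77,230 · East Annex: $79,520

Total residents = 4,979.
Pro-rata shares before constraints: Redwood Overpass 27,716.35; Valley Greenway 65,774.05; East Annex 95,809.60.
Capped: East Annex ($79,520); residual $109,780 reallocated over remaining residents 2,459.
Shares after redistribution: Redwood Overpass 32,545.60 → $32,550; Valley Greenway 77,234.40 → $77,230.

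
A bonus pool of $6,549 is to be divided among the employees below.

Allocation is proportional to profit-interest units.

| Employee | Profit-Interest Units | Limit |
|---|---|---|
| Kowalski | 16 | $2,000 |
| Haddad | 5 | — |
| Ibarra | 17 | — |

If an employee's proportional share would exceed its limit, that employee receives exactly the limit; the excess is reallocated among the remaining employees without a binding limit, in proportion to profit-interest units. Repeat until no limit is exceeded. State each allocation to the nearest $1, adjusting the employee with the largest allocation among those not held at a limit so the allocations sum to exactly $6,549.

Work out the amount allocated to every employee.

Kowalski: $2,000 | Haddad: $1,034 | Ibarra: $3,515

Combined profit-interest units = 38.
Unconstrained shares: Kowalski 2,757.47; Haddad 861.71; Ibarra 2,929.82.
Capped: Kowalski ($2,000); residual $4,549 reallocated over remaining profit-interest units 22.
Remaining shares: Haddad 1,033.86 → $1,034; Ibarra 3,515.14 → $3,515.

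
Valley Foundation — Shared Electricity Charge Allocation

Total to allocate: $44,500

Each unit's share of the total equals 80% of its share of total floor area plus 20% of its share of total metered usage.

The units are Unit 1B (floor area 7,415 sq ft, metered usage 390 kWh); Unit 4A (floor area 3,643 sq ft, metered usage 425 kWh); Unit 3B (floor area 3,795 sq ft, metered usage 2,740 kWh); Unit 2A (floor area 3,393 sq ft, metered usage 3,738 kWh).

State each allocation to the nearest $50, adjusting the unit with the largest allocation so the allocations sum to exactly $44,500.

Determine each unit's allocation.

Unit 1B: $14,900; Unit 4A: $7,650; Unit 3B: $10,750; Unit 2A: $11,200

Floor area total 18,246; metered usage total 7,293.
Combined weights (80% floor area + 20% metered usage): Unit 1B 0.3358; Unit 4A 0.1714; Unit 3B 0.2415; Unit 2A 0.2513.
Raw shares: Unit 1B 14,943.44; Unit 4A 7,626.55; Unit 3B 10,748.23; Unit 2A 11,181.79.
After rounding ($50): Unit 1B $14,950; Unit 4A $7,650; Unit 3B $10,750; Unit 2A $11,200. Sum = $44,550.
Difference $44,500 − $44,550 = −$50 applied to largest allocation (Unit 1B): Unit 1B becomes $14,900.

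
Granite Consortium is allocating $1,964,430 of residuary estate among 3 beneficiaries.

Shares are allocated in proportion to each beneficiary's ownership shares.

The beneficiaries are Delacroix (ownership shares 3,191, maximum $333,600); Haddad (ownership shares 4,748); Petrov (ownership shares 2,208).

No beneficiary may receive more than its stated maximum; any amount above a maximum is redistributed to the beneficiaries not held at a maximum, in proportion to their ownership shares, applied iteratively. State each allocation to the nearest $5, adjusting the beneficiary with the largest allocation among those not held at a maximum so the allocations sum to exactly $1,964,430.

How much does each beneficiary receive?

Delacroix: $333,600; Haddad: $1,113,165; Petrov: $517,665

Total ownership shares = 10,147.
Pro-rata shares before constraints: Delacroix 617,768.42; Haddad 919,199.14; Petrov 427,462.45.
Cap binds for Delacroix ($333,600); remaining pool $1,630,830 reallocated over remaining ownership shares 6,956.
Shares after redistribution: Haddad 1,113,165.73 → $1,113,165; Petrov 517,664.27 → $517,665.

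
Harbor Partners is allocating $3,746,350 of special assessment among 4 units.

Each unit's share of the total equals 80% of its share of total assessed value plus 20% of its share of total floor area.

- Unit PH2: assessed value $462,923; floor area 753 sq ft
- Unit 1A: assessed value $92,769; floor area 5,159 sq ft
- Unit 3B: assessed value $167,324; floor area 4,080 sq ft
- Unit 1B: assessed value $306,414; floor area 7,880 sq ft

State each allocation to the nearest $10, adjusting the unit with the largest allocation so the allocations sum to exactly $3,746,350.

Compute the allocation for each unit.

Unit PH2: $1,379,320 · Unit 1A: $486,370 · Unit 3B: $658,200 · Unit 1B: $1,222,460

Assessed value total 1,029,430; floor area total 17,872.
Composite weights (80% assessed value + 20% floor area): Unit PH2 0.3682; Unit 1A 0.1298; Unit 3B 0.1757; Unit 1B 0.3263.
Proportional shares: Unit PH2 1,379,321.85; Unit 1A 486,374.59; Unit 3B 658,197.58; Unit 1B 1,222,455.98.
Rounded to nearest $10: Unit PH2 $1,379,320; Unit 1A $486,370; Unit 3B $658,200; Unit 1B $1,222,460. Sum = $3,746,350.
Sum already equals the total — no adjustment.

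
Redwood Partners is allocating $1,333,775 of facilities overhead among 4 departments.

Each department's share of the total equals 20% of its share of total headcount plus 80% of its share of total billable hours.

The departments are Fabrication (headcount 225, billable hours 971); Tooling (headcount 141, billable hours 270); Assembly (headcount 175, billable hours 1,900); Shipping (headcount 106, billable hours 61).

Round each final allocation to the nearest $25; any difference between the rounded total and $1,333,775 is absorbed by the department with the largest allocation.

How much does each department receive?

Fabrication: $416,350 | Tooling: $148,100 | Assembly: $705,300 | Shipping: $64,025

Headcount total 647; billable hours total 3,202.
Blended shares (20% headcount + 80% billable hours): Fabrication 0.3122; Tooling 0.1110; Assembly 0.5288; Shipping 0.0480.
Unrounded shares: Fabrication 416,338.07; Tooling 148,107.20; Assembly 705,299.07; Shipping 64,030.66.
Rounded to nearest $25: Fabrication $416,350; Tooling $148,100; Assembly $705,300; Shipping $64,025. Sum = $1,333,775.
Sum already equals the total — no adjustment.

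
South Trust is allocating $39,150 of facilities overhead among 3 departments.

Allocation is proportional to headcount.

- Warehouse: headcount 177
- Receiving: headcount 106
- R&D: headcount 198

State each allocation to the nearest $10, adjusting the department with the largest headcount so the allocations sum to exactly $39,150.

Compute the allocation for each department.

Warehouse: $14,410; Receiving: $8,630; R&D: $16,110

Sum of headcount: 177 + 106 + 198 = 481.
Proportional shares: Warehouse 14,406.55; Receiving 8,627.65; R&D 16,115.80.
At nearest $10: Warehouse $14,410; Receiving $8,630; R&D $16,120. Sum = $39,160.
Difference $39,150 − $39,160 = −$10 applied to largest headcount (R&D): R&D becomes $16,110.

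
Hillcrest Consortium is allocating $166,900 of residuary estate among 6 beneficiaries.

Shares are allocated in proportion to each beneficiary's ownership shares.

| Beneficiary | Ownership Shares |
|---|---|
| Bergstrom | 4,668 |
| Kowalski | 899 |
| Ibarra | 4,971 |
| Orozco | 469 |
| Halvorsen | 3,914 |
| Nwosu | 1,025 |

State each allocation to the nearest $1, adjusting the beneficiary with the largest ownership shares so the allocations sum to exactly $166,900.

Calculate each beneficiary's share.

Combined ownership shares = 15,946.
Pro-rata amounts: Bergstrom 4,668/15,946 × $166,900 = 48,857.97; Kowalski 899/15,946 × $166,900 = 9,409.45; Ibarra 4,971/15,946 × $166,900 = 52,029.34; Orozco 469/15,946 × $166,900 = 4,908.82; Halvorsen 3,914/15,946 × $166,900 = 40,966.17; Nwosu 1,025/15,946 × $166,900 = 10,728.24.
At nearest $1: Bergstrom $48,858; Kowalski $9,409; Ibarra $52,029; Orozco $4,909; Halvorsen $40,966; Nwosu $10,728. Sum = $166,899.
Difference $166,900 − $166,899 = +$1 applied to largest ownership shares (Ibarra): Ibarra becomes $52,030.

Bergstrom: $48,858 | Kowalski: $9,409 | Ibarra: $52,030 | Orozco: $4,909 | Halvorsen: $40,966 | Nwosu: $10,728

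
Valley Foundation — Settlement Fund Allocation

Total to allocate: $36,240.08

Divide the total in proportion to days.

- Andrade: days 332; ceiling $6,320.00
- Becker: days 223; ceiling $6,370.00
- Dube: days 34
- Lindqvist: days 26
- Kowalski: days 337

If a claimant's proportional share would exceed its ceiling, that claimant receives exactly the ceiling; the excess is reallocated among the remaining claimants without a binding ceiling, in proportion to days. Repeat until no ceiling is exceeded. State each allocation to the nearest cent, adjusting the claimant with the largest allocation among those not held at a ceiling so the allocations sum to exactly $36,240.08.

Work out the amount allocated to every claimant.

Andrade: $6,320.00 · Becker: $6,370.00 · Dube: $2,016.88 · Lindqvist: $1,542.32 · Kowalski: $19,990.88

Combined days = 952.
Unconstrained shares: Andrade 12,638.3472; Becker 8,489.0103; Dube 1,294.2886; Lindqvist 989.7501; Kowalski 12,828.6838.
Capped: Andrade ($6,320.00), Becker ($6,370.00); balance $23,550.08 reallocated over remaining days 397.
Shares after redistribution: Dube 2,016.8834 → $2,016.88; Lindqvist 1,542.3226 → $1,542.32; Kowalski 19,990.8740 → $19,990.87.
Rounding difference +$0.01 applied to Kowalski → $19,990.88.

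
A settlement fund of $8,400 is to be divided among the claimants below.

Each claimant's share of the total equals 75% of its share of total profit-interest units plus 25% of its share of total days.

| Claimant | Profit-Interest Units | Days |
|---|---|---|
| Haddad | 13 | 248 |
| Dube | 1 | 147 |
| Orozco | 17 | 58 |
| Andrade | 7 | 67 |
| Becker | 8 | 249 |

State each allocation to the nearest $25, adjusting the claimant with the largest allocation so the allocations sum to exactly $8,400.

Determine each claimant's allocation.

Haddad: $2,450; Dube: $550; Orozco: $2,475; Andrade: $1,150; Becker: $1,775

Totals — profit-interest units 46, days 769.
Combined weights (75% profit-interest units + 25% days): Haddad 0.2926; Dube 0.0641; Orozco 0.2960; Andrade 0.1359; Becker 0.2114.
Pro-rata amounts: Haddad 2,457.68; Dube 538.39; Orozco 2,486.65; Andrade 1,141.66; Becker 1,775.63.
Rounded to nearest $25: Haddad $2,450; Dube $550; Orozco $2,475; Andrade $1,150; Becker $1,775. Sum = $8,400.
Sum already equals the total — no adjustment.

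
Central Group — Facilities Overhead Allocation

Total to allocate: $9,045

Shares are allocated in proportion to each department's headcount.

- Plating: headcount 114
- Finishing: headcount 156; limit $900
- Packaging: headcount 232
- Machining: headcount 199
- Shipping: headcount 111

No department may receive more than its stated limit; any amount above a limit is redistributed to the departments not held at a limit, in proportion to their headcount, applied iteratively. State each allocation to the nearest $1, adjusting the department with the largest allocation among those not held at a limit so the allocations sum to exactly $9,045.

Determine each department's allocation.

Plating: $1,415; Finishing: $900; Packaging: $2,881; Machining: $2,471; Shipping: $1,378

Total headcount = 812.
Unconstrained shares: Plating 1,269.86; Finishing 1,737.71; Packaging 2,584.29; Machining 2,216.69; Shipping 1,236.45.
Held at cap: Finishing ($900); balance $8,145 reallocated over remaining headcount 656.
Redistributed shares: Plating 1,415.44 → $1,415; Packaging 2,880.55 → $2,881; Machining 2,470.82 → $2,471; Shipping 1,378.19 → $1,378.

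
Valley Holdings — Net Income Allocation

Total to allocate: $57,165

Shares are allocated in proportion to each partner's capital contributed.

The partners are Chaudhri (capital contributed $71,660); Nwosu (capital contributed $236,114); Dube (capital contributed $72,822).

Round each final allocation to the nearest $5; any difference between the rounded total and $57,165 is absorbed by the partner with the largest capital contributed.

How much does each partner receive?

Chaudhri: $10,765 · Nwosu: $35,460 · Dube: $10,940

Total capital contributed = 380,596.
Raw shares: Chaudhri 71,660/380,596 × $57,165 = 10,763.23; Nwosu 236,114/380,596 × $57,165 = 35,464.00; Dube 72,822/380,596 × $57,165 = 10,937.77.
After rounding ($5): Chaudhri $10,765; Nwosu $35,465; Dube $10,940. Sum = $57,170.
Difference $57,165 − $57,170 = −$5 applied to largest capital contributed (Nwosu): Nwosu becomes $35,460.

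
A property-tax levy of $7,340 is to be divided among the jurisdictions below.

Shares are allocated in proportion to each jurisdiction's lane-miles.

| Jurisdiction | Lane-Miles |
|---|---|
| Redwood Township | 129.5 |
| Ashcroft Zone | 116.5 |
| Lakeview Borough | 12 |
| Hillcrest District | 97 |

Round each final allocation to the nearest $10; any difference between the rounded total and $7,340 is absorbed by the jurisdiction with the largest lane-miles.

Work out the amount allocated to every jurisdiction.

Sum of lane-miles: 355.
Unrounded shares: Redwood Township 129.5/355 × $7,340 = 2,677.55; Ashcroft Zone 116.5/355 × $7,340 = 2,408.76; Lakeview Borough 12/355 × $7,340 = 248.11; Hillcrest District 97/355 × $7,340 = 2,005.58.
At nearest $10: Redwood Township $2,680; Ashcroft Zone $2,410; Lakeview Borough $250; Hillcrest District $2,010. Sum = $7,350.
Difference $7,340 − $7,350 = −$10 applied to largest lane-miles (Redwood Township): Redwood Township becomes $2,670.

Redwood Township: $2,670 | Ashcroft Zone: $2,410 | Lakeview Borough: $250 | Hillcrest District: $2,010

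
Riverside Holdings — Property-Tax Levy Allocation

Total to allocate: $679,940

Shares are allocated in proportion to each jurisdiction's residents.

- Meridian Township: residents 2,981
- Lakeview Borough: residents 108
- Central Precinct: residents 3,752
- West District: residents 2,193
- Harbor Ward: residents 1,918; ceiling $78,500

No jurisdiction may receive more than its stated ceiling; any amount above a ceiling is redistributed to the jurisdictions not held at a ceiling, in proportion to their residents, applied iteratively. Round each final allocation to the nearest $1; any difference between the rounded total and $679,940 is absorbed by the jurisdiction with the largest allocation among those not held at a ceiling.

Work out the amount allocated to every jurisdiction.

Total residents = 10,952.
Unconstrained shares: Meridian Township 185,071.32; Lakeview Borough 6,705.03; Central Precinct 232,937.81; West District 136,149.42; Harbor Ward 119,076.42.
Cap binds for Harbor Ward ($78,500); balance $601,440 reallocated over remaining residents 9,034.
Shares after redistribution: Meridian Township 198,460.55 → $198,461; Lakeview Borough 7,190.12 → $7,190; Central Precinct 249,790.00 → $249,790; West District 145,999.33 → $145,999.

Meridian Township: $198,461 | Lakeview Borough: $7,190 | Central Precinct: $249,790 | West District: $145,999 | Harbor Ward: $78,500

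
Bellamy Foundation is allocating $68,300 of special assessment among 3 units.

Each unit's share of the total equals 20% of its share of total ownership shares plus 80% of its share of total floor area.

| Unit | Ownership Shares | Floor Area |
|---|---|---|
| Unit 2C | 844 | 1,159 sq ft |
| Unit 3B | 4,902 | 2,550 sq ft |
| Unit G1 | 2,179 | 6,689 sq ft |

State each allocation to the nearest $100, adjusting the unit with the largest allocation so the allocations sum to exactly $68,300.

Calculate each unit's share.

Unit 2C: $7,500 | Unit 3B: $21,800 | Unit G1: $39,000

Ownership shares total 7,925; floor area total 10,398.
Composite weights (20% ownership shares + 80% floor area): Unit 2C 0.1105; Unit 3B 0.3199; Unit G1 0.5696.
Pro-rata amounts: Unit 2C 7,545.15; Unit 3B 21,849.26; Unit G1 38,905.59.
After rounding ($100): Unit 2C $7,500; Unit 3B $21,800; Unit G1 $38,900. Sum = $68,200.
Difference $68,300 − $68,200 = +$100 applied to largest allocation (Unit G1): Unit G1 becomes $39,000.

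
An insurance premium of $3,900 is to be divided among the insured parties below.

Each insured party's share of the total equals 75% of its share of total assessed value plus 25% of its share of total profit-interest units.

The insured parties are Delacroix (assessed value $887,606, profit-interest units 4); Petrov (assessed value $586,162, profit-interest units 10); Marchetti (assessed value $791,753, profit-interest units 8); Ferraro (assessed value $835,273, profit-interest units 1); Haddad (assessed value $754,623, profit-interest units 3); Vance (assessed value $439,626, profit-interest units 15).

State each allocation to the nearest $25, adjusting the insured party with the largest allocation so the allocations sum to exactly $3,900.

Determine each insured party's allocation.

Delacroix: $700 | Petrov: $625 | Marchetti: $750 | Ferraro: $600 | Haddad: $575 | Vance: $650

Totals — assessed value 4,295,043, profit-interest units 41.
Combined weights (75% assessed value + 25% profit-interest units): Delacroix 0.1794; Petrov 0.1633; Marchetti 0.1870; Ferraro 0.1520; Haddad 0.1501; Vance 0.1682.
Proportional shares: Delacroix 699.60; Petrov 636.99; Marchetti 729.44; Ferraro 592.62; Haddad 585.25; Vance 656.10.
At nearest $25: Delacroix $700; Petrov $625; Marchetti $725; Ferraro $600; Haddad $575; Vance $650. Sum = $3,875.
Difference $3,900 − $3,875 = +$25 applied to largest allocation (Marchetti): Marchetti becomes $750.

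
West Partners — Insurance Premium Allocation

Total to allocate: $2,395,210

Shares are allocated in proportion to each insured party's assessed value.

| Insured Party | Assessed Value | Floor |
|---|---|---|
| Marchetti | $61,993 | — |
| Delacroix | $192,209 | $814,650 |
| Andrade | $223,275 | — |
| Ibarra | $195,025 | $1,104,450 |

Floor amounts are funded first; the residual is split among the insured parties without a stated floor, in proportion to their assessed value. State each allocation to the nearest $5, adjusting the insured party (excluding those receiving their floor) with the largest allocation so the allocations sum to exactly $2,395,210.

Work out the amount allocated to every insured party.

Marchetti: $103,465 | Delacroix: $814,650 | Andrade: $372,645 | Ibarra: $1,104,450

Minimums first: Delacroix $814,650; Ibarra $1,104,450. Balance $476,110.
Balance split over remaining assessed value 285,268: Marchetti 103,465.82 → $103,465; Andrade 372,644.18 → $372,645.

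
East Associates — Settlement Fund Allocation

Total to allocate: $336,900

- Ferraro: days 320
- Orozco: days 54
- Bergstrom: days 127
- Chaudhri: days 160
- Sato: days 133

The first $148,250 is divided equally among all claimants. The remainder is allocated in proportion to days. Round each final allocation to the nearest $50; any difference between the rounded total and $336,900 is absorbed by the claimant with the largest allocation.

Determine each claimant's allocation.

Ferraro: $105,700; Orozco: $42,500; Bergstrom: $59,800; Chaudhri: $67,650; Sato: $61,250

First tranche $148,250 split equally: $29,650 each.
Remainder $188,650 by days (total 794): Ferraro 76,030.23 → $76,050; Orozco 12,830.10 → $12,850; Bergstrom 30,174.50 → $30,150; Chaudhri 38,015.11 → $38,000; Sato 31,600.06 → $31,600.
Totals: Ferraro $29,650 + $76,050 = $105,700; Orozco $29,650 + $12,850 = $42,500; Bergstrom $29,650 + $30,150 = $59,800; Chaudhri $29,650 + $38,000 = $67,650; Sato $29,650 + $31,600 = $61,250.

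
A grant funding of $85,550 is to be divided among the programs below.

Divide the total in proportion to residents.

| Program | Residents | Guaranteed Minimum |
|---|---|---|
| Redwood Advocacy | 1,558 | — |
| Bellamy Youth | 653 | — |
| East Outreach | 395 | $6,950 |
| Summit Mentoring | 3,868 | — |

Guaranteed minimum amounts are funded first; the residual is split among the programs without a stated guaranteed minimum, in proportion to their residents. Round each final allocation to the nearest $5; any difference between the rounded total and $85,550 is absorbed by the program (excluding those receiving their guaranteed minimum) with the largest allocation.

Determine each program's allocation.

Redwood Advocacy: $20,145 | Bellamy Youth: $8,445 | East Outreach: $6,950 | Summit Mentoring: $50,010

Guaranteed amounts: East Outreach $6,950. Balance $78,600.
Balance split over remaining residents 6,079: Redwood Advocacy 20,144.56 → $20,145; Bellamy Youth 8,443.13 → $8,445; Summit Mentoring 50,012.30 → $50,010.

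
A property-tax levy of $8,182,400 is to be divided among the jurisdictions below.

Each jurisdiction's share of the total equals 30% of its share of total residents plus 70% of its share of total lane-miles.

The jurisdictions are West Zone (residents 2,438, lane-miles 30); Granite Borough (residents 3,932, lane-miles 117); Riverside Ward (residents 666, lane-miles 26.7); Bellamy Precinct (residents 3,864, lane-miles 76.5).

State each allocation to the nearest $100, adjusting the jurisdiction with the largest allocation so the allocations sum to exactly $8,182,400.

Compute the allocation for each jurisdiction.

West Zone: $1,235,800 · Granite Borough: $3,563,900 · Riverside Ward: $761,200 · Bellamy Precinct: $2,621,500

Residents total 10,900; lane-miles total 250.2.
Combined weights (30% residents + 70% lane-miles): West Zone 0.1510; Granite Borough 0.4356; Riverside Ward 0.0930; Bellamy Precinct 0.3204.
Unrounded shares: West Zone 1,235,818.73; Granite Borough 3,563,912.34; Riverside Ward 761,212.89; Bellamy Precinct 2,621,456.04.
After rounding ($100): West Zone $1,235,800; Granite Borough $3,563,900; Riverside Ward $761,200; Bellamy Precinct $2,621,500. Sum = $8,182,400.
No rounding difference to absorb.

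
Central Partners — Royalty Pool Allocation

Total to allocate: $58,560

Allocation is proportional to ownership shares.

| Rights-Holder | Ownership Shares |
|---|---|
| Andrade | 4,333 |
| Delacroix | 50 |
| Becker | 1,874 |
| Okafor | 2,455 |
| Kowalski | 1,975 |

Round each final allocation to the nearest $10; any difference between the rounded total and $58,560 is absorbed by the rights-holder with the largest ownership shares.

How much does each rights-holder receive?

Andrade: $23,750 | Delacroix: $270 | Becker: $10,270 | Okafor: $13,450 | Kowalski: $10,820

Combined ownership shares = 4,333 + 50 + 1,874 + 2,455 + 1,975 = 10,687.
Pro-rata amounts: Andrade 23,742.91; Delacroix 273.98; Becker 10,268.69; Okafor 13,452.31; Kowalski 10,822.12.
At nearest $10: Andrade $23,740; Delacroix $270; Becker $10,270; Okafor $13,450; Kowalski $10,820. Sum = $58,550.
Difference $58,560 − $58,550 = +$10 applied to largest ownership shares (Andrade): Andrade becomes $23,750.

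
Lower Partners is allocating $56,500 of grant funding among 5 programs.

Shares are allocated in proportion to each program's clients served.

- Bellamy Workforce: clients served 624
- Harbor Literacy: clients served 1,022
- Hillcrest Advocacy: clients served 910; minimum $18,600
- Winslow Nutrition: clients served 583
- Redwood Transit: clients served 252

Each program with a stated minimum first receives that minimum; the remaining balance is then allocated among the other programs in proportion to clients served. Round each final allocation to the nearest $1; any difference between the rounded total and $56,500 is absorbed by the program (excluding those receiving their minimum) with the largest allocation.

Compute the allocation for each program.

Bellamy Workforce: $9,532; Harbor Literacy: $15,612; Hillcrest Advocacy: $18,600; Winslow Nutrition: $8,906; Redwood Transit: $3,850

Guaranteed amounts: Hillcrest Advocacy $18,600. Balance $37,900.
Balance split over remaining clients served 2,481: Bellamy Workforce 9,532.29 → $9,532; Harbor Literacy 15,612.17 → $15,612; Winslow Nutrition 8,905.97 → $8,906; Redwood Transit 3,849.58 → $3,850.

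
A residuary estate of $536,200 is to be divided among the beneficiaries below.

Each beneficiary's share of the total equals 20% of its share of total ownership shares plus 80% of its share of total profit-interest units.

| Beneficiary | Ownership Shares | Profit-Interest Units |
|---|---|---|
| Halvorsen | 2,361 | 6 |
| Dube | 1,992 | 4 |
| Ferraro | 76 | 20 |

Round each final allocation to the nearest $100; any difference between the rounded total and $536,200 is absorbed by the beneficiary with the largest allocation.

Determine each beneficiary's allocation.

Halvorsen: $143,000 | Dube: $105,400 | Ferraro: $287,800

Totals — ownership shares 4,429, profit-interest units 30.
Combined weights (20% ownership shares + 80% profit-interest units): Halvorsen 0.2666; Dube 0.1966; Ferraro 0.5368.
Pro-rata amounts: Halvorsen 142,959.23; Dube 105,427.24; Ferraro 287,813.53.
Rounded to nearest $100: Halvorsen $143,000; Dube $105,400; Ferraro $287,800. Sum = $536,200.
No rounding difference to absorb.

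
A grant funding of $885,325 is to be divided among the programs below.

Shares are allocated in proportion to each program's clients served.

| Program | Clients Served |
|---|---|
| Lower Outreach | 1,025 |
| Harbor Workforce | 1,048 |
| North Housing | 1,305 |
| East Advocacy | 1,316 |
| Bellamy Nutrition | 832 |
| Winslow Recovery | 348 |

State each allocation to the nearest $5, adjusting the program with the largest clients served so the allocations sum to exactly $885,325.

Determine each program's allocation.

Lower Outreach: $154,485 | Harbor Workforce: $157,955 | North Housing: $196,690 | East Advocacy: $198,345 | Bellamy Nutrition: $125,400 | Winslow Recovery: $52,450

Sum of clients served: 1,025 + 1,048 + 1,305 + 1,316 + 832 + 348 = 5,874.
Unrounded shares: Lower Outreach 154,487.25; Harbor Workforce 157,953.80; North Housing 196,688.65; East Advocacy 198,346.56; Bellamy Nutrition 125,398.43; Winslow Recovery 52,450.31.
After rounding ($5): Lower Outreach $154,485; Harbor Workforce $157,955; North Housing $196,690; East Advocacy $198,345; Bellamy Nutrition $125,400; Winslow Recovery $52,450. Sum = $885,325.
Sum already equals the total — no adjustment.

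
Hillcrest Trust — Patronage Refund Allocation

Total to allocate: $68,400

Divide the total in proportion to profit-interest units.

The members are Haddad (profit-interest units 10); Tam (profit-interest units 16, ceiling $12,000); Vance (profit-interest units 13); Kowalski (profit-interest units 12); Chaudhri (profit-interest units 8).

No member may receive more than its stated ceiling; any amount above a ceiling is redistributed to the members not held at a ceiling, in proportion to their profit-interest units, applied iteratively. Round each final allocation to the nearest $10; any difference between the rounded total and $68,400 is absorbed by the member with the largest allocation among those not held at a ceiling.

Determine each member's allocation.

Haddad: $13,120 · Tam: $12,000 · Vance: $17,050 · Kowalski: $15,740 · Chaudhri: $10,490

Profit-interest units total: 59.
Unconstrained shares: Haddad 11,593.22; Tam 18,549.15; Vance 15,071.19; Kowalski 13,911.86; Chaudhri 9,274.58.
Held at cap: Tam ($12,000); balance $56,400 reallocated over remaining profit-interest units 43.
Shares after redistribution: Haddad 13,116.28 → $13,120; Vance 17,051.16 → $17,050; Kowalski 15,739.53 → $15,740; Chaudhri 10,493.02 → $10,490.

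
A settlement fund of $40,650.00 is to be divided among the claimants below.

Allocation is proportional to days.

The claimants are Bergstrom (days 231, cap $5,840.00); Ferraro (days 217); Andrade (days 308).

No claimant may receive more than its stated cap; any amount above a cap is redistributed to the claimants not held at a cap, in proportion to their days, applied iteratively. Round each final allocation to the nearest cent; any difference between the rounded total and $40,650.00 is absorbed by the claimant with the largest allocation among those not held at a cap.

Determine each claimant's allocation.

Bergstrom: $5,840.00 · Ferraro: $14,388.13 · Andrade: $20,421.87

Days total: 756.
Pro-rata shares before constraints: Bergstrom 12,420.8333; Ferraro 11,668.0556; Andrade 16,561.1111.
Held at cap: Bergstrom ($5,840.00); balance $34,810.00 reallocated over remaining days 525.
Remaining shares: Ferraro 14,388.1333 → $14,388.13; Andrade 20,421.8667 → $20,421.87.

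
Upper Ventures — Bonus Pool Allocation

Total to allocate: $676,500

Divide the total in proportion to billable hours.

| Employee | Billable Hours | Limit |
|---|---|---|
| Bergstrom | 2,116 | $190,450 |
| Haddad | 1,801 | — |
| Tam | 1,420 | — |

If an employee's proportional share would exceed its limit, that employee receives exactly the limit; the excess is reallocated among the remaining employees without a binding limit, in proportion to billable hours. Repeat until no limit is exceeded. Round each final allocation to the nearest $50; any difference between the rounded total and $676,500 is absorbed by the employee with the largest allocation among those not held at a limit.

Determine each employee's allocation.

Sum of billable hours: 5,337.
Proportional shares (ignoring caps): Bergstrom 268,216.98; Haddad 228,288.65; Tam 179,994.38.
Capped: Bergstrom ($190,450); remaining pool $486,050 reallocated over remaining billable hours 3,221.
Remaining shares: Haddad 271,771.52 → $271,750; Tam 214,278.48 → $214,300.

Bergstrom: $190,450 | Haddad: $271,750 | Tam: $214,300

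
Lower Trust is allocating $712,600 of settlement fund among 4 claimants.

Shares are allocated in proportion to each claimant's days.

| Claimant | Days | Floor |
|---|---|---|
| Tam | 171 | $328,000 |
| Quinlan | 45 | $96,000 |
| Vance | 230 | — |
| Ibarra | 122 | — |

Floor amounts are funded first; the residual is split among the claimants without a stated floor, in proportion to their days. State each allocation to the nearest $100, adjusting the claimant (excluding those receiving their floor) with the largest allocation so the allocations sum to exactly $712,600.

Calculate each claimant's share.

Tam: $328,000 · Quinlan: $96,000 · Vance: $188,600 · Ibarra: $100,000

Fund the minimums — Tam $328,000; Quinlan $96,000. Remaining pool $288,600.
Remaining pool split over remaining days 352: Vance 188,573.86 → $188,600; Ibarra 100,026.14 → $100,000.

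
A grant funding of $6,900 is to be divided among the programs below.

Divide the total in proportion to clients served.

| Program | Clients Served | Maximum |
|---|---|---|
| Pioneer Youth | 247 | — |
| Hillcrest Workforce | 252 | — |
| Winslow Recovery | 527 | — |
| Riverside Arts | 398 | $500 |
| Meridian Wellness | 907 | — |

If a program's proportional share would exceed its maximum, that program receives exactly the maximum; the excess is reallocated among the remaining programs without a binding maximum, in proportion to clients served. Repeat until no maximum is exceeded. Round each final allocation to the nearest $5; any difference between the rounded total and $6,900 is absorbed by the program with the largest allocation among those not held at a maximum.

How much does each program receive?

Pioneer Youth: $820 · Hillcrest Workforce: $835 · Winslow Recovery: $1,745 · Riverside Arts: $500 · Meridian Wellness: $3,000

Total clients served = 2,331.
Proportional shares (ignoring caps): Pioneer Youth 731.15; Hillcrest Workforce 745.95; Winslow Recovery 1,559.97; Riverside Arts 1,178.12; Meridian Wellness 2,684.81.
Capped: Riverside Arts ($500); balance $6,400 reallocated over remaining clients served 1,933.
Remaining shares: Pioneer Youth 817.80 → $820; Hillcrest Workforce 834.35 → $835; Winslow Recovery 1,744.85 → $1,745; Meridian Wellness 3,003.00 → $3,005.
Rounding difference −$5 applied to Meridian Wellness → $3,000.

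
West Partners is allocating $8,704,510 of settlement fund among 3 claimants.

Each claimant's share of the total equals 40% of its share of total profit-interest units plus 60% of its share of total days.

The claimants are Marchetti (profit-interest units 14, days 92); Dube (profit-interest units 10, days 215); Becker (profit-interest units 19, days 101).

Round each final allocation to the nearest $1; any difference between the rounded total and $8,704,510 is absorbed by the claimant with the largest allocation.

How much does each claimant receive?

Totals — profit-interest units 43, days 408.
Combined weights (40% profit-interest units + 60% days): Marchetti 0.2655; Dube 0.4092; Becker 0.3253.
Raw shares: Marchetti 2,311,279.60; Dube 3,561,883.11; Becker 2,831,347.28.
At nearest $1: Marchetti $2,311,280; Dube $3,561,883; Becker $2,831,347. Sum = $8,704,510.
No rounding difference to absorb.

Marchetti: $2,311,280; Dube: $3,561,883; Becker: $2,831,347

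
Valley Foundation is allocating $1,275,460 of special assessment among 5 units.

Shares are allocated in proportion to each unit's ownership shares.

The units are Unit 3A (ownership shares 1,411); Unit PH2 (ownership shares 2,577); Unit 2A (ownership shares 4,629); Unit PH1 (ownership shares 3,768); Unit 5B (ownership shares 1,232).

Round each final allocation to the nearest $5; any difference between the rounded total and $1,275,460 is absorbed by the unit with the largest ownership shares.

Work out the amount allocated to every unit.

Combined ownership shares = 1,411 + 2,577 + 4,629 + 3,768 + 1,232 = 13,617.
Proportional shares: Unit 3A 132,163.77; Unit PH2 241,379.19; Unit 2A 433,583.34; Unit PH1 352,936.28; Unit 5B 115,397.42.
After rounding ($5): Unit 3A $132,165; Unit PH2 $241,380; Unit 2A $433,585; Unit PH1 $352,935; Unit 5B $115,395. Sum = $1,275,460.
Sum already equals the total — no adjustment.

Unit 3A: $132,165 · Unit PH2: $241,380 · Unit 2A: $433,585 · Unit PH1: $352,935 · Unit 5B: $115,395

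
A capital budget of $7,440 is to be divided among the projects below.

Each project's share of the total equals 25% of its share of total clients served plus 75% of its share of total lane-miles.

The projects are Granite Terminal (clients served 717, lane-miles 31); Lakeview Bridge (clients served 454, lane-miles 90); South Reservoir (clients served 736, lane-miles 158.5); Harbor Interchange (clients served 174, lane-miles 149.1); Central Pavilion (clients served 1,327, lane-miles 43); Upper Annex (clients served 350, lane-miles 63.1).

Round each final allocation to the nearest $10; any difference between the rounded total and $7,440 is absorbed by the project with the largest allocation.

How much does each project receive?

Granite Terminal: $680; Lakeview Bridge: $1,160; South Reservoir: $2,020; Harbor Interchange: $1,640; Central Pavilion: $1,110; Upper Annex: $830

Totals — clients served 3,758, lane-miles 534.7.
Blended shares (25% clients served + 75% lane-miles): Granite Terminal 0.0912; Lakeview Bridge 0.1564; South Reservoir 0.2713; Harbor Interchange 0.2207; Central Pavilion 0.1486; Upper Annex 0.1118.
Proportional shares: Granite Terminal 678.38; Lakeview Bridge 1,163.92; South Reservoir 2,018.35; Harbor Interchange 1,642.09; Central Pavilion 1,105.53; Upper Annex 831.73.
After rounding ($10): Granite Terminal $680; Lakeview Bridge $1,160; South Reservoir $2,020; Harbor Interchange $1,640; Central Pavilion $1,110; Upper Annex $830. Sum = $7,440.
No rounding difference to absorb.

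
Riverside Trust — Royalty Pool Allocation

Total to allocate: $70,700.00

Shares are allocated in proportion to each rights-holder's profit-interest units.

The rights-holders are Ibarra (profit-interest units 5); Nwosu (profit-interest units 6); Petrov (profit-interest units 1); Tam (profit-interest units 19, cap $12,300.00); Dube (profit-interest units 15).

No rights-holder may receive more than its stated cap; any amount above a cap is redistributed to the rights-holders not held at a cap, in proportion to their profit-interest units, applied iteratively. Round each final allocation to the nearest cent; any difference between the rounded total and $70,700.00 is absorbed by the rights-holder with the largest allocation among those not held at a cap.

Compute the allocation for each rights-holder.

Ibarra: $10,814.81 · Nwosu: $12,977.78 · Petrov: $2,162.96 · Tam: $12,300.00 · Dube: $32,444.45

Total profit-interest units = 46.
Unconstrained shares: Ibarra 7,684.7826; Nwosu 9,221.7391; Petrov 1,536.9565; Tam 29,202.1739; Dube 23,054.3478.
Cap binds for Tam ($12,300.00); remaining pool $58,400.00 reallocated over remaining profit-interest units 27.
Remaining shares: Ibarra 10,814.8148 → $10,814.81; Nwosu 12,977.7778 → $12,977.78; Petrov 2,162.9630 → $2,162.96; Dube 32,444.4444 → $32,444.44.
Rounding difference +$0.01 applied to Dube → $32,444.45.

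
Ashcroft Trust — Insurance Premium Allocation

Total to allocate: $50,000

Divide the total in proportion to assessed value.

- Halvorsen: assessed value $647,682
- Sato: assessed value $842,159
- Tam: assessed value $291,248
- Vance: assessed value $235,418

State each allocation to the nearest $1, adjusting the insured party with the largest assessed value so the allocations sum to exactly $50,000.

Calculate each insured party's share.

Halvorsen: $16,060; Sato: $20,881; Tam: $7,222; Vance: $5,837

Assessed value total: 2,016,507.
Raw shares: Halvorsen 647,682/2,016,507 × $50,000 = 16,059.503; Sato 842,159/2,016,507 × $50,000 = 20,881.63; Tam 291,248/2,016,507 × $50,000 = 7,221.60; Vance 235,418/2,016,507 × $50,000 = 5,837.27.
After rounding ($1): Halvorsen $16,060; Sato $20,882; Tam $7,222; Vance $5,837. Sum = $50,001.
Difference $50,000 − $50,001 = −$1 applied to largest assessed value (Sato): Sato becomes $20,881.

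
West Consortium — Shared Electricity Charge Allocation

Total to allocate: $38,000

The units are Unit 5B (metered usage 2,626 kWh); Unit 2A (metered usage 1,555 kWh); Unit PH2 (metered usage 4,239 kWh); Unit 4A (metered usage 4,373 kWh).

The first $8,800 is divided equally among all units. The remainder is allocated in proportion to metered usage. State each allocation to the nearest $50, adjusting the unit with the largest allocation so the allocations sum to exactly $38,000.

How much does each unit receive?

Equal tier: $8,800 ÷ 4 = $2,200 apiece.
Remainder $29,200 by metered usage (total 12,793): Unit 5B 5,993.84 → $6,000; Unit 2A 3,549.28 → $3,550; Unit PH2 9,675.51 → $9,700; Unit 4A 9,981.36 → $10,000.
Rounding difference −$50 on remainder applied to Unit 4A.
Totals: Unit 5B $2,200 + $6,000 = $8,200; Unit 2A $2,200 + $3,550 = $5,750; Unit PH2 $2,200 + $9,700 = $11,900; Unit 4A $2,200 + $9,950 = $12,150.

Unit 5B: $8,200 · Unit 2A: $5,750 · Unit PH2: $11,900 · Unit 4A: $12,150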